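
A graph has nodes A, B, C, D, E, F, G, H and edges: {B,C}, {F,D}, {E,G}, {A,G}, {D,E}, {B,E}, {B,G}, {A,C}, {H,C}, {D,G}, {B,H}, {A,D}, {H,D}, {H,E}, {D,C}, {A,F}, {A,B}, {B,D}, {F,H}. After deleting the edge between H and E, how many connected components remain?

1

H and E are still connected via H-B-E, so the component count stays at 1.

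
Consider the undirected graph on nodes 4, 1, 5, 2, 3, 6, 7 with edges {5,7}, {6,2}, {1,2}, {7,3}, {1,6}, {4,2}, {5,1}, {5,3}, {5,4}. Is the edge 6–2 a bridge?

No

After removing 6–2, the path 6-1-2 still connects them, so the edge is not a bridge.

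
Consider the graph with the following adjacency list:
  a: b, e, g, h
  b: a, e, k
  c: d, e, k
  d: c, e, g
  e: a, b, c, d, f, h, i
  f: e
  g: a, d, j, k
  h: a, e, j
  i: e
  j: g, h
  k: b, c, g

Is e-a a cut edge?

No

After removing e-a, the path e-b-a still connects them, so the edge is not a bridge.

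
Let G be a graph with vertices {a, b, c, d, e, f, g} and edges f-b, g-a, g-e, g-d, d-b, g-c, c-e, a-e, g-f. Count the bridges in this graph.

The edges on the cycle g-d-b-f-g are not bridges since each lies on that cycle.
Every edge lies on some cycle, so there are no bridges.

0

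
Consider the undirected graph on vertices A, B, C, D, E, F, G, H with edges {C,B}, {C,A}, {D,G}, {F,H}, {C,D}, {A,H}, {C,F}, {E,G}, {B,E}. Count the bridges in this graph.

0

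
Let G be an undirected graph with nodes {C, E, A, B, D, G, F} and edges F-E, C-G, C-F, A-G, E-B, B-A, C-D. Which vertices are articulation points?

Removing C increases the component count from 1 to 2, so C is a cut vertex.
By contrast removing B leaves 1 component; it is not a cut vertex. No other vertex is a cut vertex either.

C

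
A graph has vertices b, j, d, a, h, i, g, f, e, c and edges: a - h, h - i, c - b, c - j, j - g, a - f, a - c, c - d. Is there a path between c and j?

Yes

From c we can reach a, b, c, d, f, g, h, i, j, which includes j.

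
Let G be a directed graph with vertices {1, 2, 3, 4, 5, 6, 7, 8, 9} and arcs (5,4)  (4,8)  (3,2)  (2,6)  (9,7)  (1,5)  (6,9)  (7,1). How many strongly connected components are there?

{2} is an SCC by itself.
{8} is an SCC by itself.
{7} is an SCC by itself.
{5} is an SCC by itself.
{9} is an SCC by itself.
(and 4 more singleton SCCs)
That gives 9 strongly connected components.

9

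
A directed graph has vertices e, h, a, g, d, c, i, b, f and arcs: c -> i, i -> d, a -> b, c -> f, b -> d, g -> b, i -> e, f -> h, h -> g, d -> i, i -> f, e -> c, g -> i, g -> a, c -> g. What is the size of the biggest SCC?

{a, b, c, d, e, f, g, h, i} are all mutually reachable — one SCC of size 9.
The largest has 9 vertices.

9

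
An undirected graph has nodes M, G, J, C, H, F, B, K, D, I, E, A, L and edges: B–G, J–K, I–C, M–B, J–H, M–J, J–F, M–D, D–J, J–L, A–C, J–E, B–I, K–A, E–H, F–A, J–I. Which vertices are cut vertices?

B, J

Removing B increases the component count from 1 to 2, so B is a cut vertex.
Removing J increases the component count from 1 to 3, so J is a cut vertex.
By contrast removing L leaves 1 component; it is not a cut vertex. No other vertex is a cut vertex either.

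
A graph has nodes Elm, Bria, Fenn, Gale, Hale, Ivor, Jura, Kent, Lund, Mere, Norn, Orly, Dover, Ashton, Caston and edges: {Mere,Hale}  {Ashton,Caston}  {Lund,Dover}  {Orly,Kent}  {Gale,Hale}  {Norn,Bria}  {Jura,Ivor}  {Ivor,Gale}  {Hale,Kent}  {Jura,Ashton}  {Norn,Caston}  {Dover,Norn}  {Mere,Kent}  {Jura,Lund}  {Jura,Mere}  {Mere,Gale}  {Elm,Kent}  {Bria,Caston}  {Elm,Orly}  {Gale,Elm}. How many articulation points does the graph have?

1

Removing Jura increases the component count from 2 to 3, so Jura is a cut vertex.
By contrast removing Orly leaves 2 components; it is not a cut vertex. No other vertex is a cut vertex either.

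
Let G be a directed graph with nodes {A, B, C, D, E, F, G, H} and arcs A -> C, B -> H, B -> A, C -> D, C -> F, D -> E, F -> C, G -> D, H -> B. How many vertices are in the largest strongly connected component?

2

{C, F} are all mutually reachable — one SCC of size 2.
{B, H} are all mutually reachable — one SCC of size 2.
{G} is an SCC by itself.
{A} is an SCC by itself.
{D} is an SCC by itself.
(and 1 more singleton SCC)
The largest has 2 vertices.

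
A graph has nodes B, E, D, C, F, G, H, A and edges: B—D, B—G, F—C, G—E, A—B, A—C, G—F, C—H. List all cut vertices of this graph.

B, C, G

Removing B increases the component count from 1 to 2, so B is a cut vertex.
Removing C increases the component count from 1 to 2, so C is a cut vertex.
Removing G increases the component count from 1 to 2, so G is a cut vertex.
By contrast removing H leaves 1 component; it is not a cut vertex. No other vertex is a cut vertex either.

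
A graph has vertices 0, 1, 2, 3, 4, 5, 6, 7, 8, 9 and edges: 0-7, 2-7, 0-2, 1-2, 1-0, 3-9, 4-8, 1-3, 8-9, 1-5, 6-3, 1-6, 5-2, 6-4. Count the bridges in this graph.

0

The edges on the cycle 1-5-2-1 are not bridges since each lies on that cycle.
Every edge lies on some cycle, so there are no bridges.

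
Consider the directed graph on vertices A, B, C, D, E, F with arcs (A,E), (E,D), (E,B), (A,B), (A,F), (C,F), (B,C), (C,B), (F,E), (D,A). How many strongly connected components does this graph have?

{A, B, C, D, E, F} are all mutually reachable — one SCC of size 6.
That gives 1 strongly connected component.

1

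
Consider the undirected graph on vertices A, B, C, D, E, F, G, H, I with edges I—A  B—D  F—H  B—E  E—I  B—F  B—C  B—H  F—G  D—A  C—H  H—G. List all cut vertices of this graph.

Removing B increases the component count from 1 to 2, so B is a cut vertex.
By contrast removing H leaves 1 component; it is not a cut vertex. No other vertex is a cut vertex either.

B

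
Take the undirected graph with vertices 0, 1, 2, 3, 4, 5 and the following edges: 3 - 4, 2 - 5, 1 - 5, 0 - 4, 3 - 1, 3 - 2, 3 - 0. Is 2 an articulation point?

Deleting 2 leaves 1 component (was 1) (its neighbors 3, 5 remain connected to each other), so 2 is not a cut vertex.

No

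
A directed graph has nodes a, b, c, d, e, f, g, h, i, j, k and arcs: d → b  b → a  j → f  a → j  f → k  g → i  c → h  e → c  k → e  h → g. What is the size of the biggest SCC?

1

{j} is an SCC by itself.
{c} is an SCC by itself.
{k} is an SCC by itself.
{e} is an SCC by itself.
{a} is an SCC by itself.
(and 6 more singleton SCCs)
The largest has 1 vertex.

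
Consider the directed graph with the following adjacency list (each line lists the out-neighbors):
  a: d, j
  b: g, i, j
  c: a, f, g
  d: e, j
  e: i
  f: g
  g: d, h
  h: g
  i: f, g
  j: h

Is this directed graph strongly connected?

No

There is no directed path from h to a, so the graph is not strongly connected.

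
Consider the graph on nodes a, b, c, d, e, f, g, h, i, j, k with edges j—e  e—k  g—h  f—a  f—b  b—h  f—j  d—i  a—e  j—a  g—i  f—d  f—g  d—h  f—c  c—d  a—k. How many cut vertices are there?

Removing f increases the component count from 1 to 2, so f is a cut vertex.
By contrast removing k leaves 1 component; it is not a cut vertex. No other vertex is a cut vertex either.

1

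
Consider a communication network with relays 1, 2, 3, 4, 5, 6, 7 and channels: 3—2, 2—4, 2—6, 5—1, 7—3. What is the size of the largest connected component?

5

Starting from 1 we can reach 1, 5. That is one component of size 2.
Starting from 2 we can reach 2, 3, 4, 6, 7. That is one component of size 5.
The largest has 5 vertices.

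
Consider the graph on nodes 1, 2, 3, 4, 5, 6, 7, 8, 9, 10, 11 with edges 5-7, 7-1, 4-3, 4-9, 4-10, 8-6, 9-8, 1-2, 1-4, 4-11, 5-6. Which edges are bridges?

1-2, 10-4, 11-4, 3-4

The edges on the cycle 5-7-1-4-9-8-6-5 are not bridges since each lies on that cycle.
But removing 4-11 disconnects 4 from 11; removing 10-4 disconnects 10 from 4; removing 3-4 disconnects 3 from 4; removing 1-2 disconnects 1 from 2 — these are bridges.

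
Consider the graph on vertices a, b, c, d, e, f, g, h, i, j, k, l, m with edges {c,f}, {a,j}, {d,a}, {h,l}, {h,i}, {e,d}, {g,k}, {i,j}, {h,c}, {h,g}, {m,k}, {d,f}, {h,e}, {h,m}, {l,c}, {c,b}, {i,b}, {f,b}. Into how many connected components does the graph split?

1

Starting from a we can reach a, b, c, d, e, f, g, h, i, j, k, l, m. That is one component of size 13.
Total: 1 component.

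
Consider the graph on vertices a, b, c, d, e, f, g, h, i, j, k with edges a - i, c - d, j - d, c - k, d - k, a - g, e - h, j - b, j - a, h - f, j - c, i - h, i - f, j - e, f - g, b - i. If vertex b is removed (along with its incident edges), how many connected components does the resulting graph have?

1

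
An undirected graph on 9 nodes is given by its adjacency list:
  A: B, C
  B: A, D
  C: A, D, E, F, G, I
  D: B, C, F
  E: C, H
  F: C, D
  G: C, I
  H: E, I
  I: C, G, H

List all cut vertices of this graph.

C

Removing C increases the component count from 1 to 2, so C is a cut vertex.
By contrast removing E leaves 1 component; it is not a cut vertex. No other vertex is a cut vertex either.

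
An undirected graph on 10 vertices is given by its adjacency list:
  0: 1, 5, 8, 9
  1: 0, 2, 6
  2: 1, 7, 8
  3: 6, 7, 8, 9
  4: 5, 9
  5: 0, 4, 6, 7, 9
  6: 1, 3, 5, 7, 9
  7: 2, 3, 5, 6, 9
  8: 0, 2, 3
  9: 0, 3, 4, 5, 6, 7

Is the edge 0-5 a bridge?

After removing 0-5, the path 0-9-5 still connects them, so the edge is not a bridge.

No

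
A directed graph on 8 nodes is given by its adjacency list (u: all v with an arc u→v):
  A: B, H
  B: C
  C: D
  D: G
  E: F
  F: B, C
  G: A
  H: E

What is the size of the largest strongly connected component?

{A, B, C, D, E, F, G, H} are all mutually reachable — one SCC of size 8.
The largest has 8 vertices.

8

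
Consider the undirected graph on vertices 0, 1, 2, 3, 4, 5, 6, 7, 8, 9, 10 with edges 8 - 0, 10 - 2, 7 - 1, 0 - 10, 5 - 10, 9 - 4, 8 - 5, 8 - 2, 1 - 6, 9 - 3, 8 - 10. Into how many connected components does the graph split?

3

Starting from 3 we can reach 3, 4, 9. That is one component of size 3.
Starting from 1 we can reach 1, 6, 7. That is one component of size 3.
Starting from 0 we can reach 0, 2, 5, 8, 10. That is one component of size 5.
Total: 3 components.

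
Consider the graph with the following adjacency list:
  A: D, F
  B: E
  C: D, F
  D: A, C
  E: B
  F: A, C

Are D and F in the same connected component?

Yes

From D we can reach A, C, D, F, which includes F.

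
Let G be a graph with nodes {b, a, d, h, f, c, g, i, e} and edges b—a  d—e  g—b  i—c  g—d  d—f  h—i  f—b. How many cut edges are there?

4

The edges on the cycle g-d-f-b-g are not bridges since each lies on that cycle.
But removing h—i disconnects h from i; removing d—e disconnects d from e; removing b—a disconnects b from a; removing c—i disconnects c from i — these are bridges.
That makes 4 bridges.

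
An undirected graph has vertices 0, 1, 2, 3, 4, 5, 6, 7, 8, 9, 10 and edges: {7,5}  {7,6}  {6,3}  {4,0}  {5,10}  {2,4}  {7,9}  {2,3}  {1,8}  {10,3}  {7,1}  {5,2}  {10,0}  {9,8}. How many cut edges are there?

0

The edges on the cycle 7-9-8-1-7 are not bridges since each lies on that cycle.
Every edge lies on some cycle, so there are no bridges.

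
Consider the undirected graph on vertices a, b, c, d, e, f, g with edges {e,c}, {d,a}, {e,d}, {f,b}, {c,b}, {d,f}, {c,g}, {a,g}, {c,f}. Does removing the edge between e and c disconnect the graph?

After removing e - c, the path e-d-f-c still connects them, so the edge is not a bridge.

No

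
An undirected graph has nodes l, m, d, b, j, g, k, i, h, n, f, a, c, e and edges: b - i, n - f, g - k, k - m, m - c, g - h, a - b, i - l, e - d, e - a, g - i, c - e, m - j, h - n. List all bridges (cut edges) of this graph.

The edges on the cycle g-k-m-c-e-a-b-i-g are not bridges since each lies on that cycle.
But removing h - n disconnects h from n; removing m - j disconnects m from j; removing n - f disconnects n from f; removing e - d disconnects e from d — these are bridges.
In total 6 edges are bridges.

d-e, f-n, g-h, h-n, i-l, j-m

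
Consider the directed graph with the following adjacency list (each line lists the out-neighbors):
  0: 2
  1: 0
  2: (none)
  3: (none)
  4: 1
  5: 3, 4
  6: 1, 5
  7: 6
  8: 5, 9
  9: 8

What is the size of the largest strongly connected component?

{8, 9} are all mutually reachable — one SCC of size 2.
{6} is an SCC by itself.
{4} is an SCC by itself.
{5} is an SCC by itself.
{7} is an SCC by itself.
(and 4 more singleton SCCs)
The largest has 2 vertices.

2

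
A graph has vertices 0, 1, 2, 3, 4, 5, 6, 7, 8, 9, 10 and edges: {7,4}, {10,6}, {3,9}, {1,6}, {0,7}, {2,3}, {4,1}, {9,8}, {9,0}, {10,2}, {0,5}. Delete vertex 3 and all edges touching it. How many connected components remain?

1

With 3 gone, the remaining components are: {0, 1, 2, 4, 5, 6, 7, 8, 9, 10}.
That is 1 component.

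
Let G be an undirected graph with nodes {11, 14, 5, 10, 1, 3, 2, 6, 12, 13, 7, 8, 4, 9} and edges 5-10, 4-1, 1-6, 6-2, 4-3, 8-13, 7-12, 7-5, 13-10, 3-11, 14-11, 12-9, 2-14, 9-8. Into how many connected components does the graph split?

2

Starting from 5 we can reach 5, 7, 8, 9, 10, 12, 13. That is one component of size 7.
Starting from 1 we can reach 1, 2, 3, 4, 6, 11, 14. That is one component of size 7.
Total: 2 components.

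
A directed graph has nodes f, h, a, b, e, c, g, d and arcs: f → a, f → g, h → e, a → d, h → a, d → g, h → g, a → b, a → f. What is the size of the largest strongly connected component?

2

{a, f} are all mutually reachable — one SCC of size 2.
{h} is an SCC by itself.
{e} is an SCC by itself.
{d} is an SCC by itself.
{g} is an SCC by itself.
(and 2 more singleton SCCs)
The largest has 2 vertices.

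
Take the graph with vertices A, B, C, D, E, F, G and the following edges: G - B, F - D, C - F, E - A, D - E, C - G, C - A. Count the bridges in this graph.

The edges on the cycle C-F-D-E-A-C are not bridges since each lies on that cycle.
But removing G - B disconnects G from B; removing C - G disconnects C from G — these are bridges.
That makes 2 bridges.

2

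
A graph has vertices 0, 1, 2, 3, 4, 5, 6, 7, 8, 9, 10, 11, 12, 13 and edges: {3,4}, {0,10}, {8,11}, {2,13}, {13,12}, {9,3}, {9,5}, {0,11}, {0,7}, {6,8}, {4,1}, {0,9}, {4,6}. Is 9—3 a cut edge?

No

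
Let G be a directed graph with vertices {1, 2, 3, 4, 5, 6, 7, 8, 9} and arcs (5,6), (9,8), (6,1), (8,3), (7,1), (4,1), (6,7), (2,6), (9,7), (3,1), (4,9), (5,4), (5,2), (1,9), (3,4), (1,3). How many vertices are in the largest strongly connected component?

{1, 3, 4, 7, 8, 9} are all mutually reachable — one SCC of size 6.
{2} is an SCC by itself.
{5} is an SCC by itself.
{6} is an SCC by itself.
The largest has 6 vertices.

6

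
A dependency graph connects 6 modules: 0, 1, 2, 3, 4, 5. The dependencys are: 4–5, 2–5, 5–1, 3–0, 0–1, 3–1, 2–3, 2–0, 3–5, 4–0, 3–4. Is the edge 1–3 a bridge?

No

After removing 1–3, the path 1-5-3 still connects them, so the edge is not a bridge.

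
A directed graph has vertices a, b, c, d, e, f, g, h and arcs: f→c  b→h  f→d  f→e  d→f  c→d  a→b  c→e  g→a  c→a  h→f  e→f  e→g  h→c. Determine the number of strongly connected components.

{a, b, c, d, e, f, g, h} are all mutually reachable — one SCC of size 8.
That gives 1 strongly connected component.

1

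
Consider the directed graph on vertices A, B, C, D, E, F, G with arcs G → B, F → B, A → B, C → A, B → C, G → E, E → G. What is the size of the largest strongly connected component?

3

{A, B, C} are all mutually reachable — one SCC of size 3.
{E, G} are all mutually reachable — one SCC of size 2.
{D} is an SCC by itself.
{F} is an SCC by itself.
The largest has 3 vertices.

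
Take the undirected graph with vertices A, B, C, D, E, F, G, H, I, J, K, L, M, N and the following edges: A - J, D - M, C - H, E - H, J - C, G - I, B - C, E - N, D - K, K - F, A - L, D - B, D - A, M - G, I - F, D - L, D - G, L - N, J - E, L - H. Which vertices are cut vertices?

D

Removing D increases the component count from 1 to 2, so D is a cut vertex.
By contrast removing B leaves 1 component; it is not a cut vertex. No other vertex is a cut vertex either.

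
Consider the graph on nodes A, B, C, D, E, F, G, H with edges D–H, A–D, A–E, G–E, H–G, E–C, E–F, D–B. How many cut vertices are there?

2

Removing D increases the component count from 1 to 2, so D is a cut vertex.
Removing E increases the component count from 1 to 3, so E is a cut vertex.
By contrast removing B leaves 1 component; it is not a cut vertex. No other vertex is a cut vertex either.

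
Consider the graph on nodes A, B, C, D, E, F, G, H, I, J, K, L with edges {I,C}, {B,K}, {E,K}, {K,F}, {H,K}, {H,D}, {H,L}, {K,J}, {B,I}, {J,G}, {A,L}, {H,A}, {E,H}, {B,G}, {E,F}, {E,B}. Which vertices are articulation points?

Removing B increases the component count from 1 to 2, so B is a cut vertex.
Removing H increases the component count from 1 to 3, so H is a cut vertex.
Removing I increases the component count from 1 to 2, so I is a cut vertex.
By contrast removing L leaves 1 component; it is not a cut vertex. No other vertex is a cut vertex either.

B, H, I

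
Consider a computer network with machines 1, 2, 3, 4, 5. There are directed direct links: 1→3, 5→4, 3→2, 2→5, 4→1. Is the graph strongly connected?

Yes

From 1 we can reach every vertex (1, 2, 3, 4, 5), and every vertex can reach 1 (1, 2, 3, 4, 5). So the whole graph is one strongly connected component.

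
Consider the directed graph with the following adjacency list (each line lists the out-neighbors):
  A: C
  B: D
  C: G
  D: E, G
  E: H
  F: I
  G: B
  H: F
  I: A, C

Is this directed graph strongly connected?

From I we can reach every vertex (A, B, C, D, E, F, G, H, I), and every vertex can reach I (A, B, C, D, E, F, G, H, I). So the whole graph is one strongly connected component.

Yes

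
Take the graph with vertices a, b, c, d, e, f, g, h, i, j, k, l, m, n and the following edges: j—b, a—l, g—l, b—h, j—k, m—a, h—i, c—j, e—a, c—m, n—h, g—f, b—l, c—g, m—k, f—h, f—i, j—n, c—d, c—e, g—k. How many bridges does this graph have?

The edges on the cycle j-n-h-b-j are not bridges since each lies on that cycle.
But removing c—d disconnects c from d — this is a bridge.

1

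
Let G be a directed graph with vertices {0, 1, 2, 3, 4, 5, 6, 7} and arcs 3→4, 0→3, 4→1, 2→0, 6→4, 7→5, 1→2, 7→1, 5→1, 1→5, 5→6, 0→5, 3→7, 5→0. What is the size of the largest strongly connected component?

{0, 1, 2, 3, 4, 5, 6, 7} are all mutually reachable — one SCC of size 8.
The largest has 8 vertices.

8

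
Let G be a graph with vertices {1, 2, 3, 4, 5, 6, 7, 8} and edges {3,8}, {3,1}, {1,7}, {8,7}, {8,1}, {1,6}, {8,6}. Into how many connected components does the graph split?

4

2 is isolated — a component by itself.
5 is isolated — a component by itself.
4 is isolated — a component by itself.
Starting from 1 we can reach 1, 3, 6, 7, 8. That is one component of size 5.
Total: 4 components.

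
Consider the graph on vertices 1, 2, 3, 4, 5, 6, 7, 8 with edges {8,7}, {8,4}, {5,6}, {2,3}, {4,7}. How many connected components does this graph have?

1 is isolated — a component by itself.
Starting from 5 we can reach 5, 6. That is one component of size 2.
Starting from 2 we can reach 2, 3. That is one component of size 2.
Starting from 4 we can reach 4, 7, 8. That is one component of size 3.
Total: 4 components.

4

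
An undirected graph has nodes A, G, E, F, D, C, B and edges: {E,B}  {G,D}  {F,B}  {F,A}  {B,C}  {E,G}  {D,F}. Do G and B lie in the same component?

Yes

From G we can reach A, B, C, D, E, F, G, which includes B.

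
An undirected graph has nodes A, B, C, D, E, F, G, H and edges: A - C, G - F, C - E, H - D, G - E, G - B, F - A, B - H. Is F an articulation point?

Deleting F leaves 1 component (was 1) (its neighbors A, G remain connected to each other), so F is not a cut vertex.

No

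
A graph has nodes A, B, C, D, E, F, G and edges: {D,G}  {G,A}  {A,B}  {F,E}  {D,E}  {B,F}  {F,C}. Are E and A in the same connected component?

From E we can reach A, B, C, D, E, F, G, which includes A.

Yes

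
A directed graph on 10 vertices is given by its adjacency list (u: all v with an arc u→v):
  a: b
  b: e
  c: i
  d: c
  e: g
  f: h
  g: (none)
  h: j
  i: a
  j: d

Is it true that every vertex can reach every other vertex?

There is no directed path from b to f, so the graph is not strongly connected.

No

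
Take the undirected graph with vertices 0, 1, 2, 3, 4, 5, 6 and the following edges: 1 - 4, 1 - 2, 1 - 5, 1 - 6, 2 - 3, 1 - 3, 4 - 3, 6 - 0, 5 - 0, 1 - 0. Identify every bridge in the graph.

The edges on the cycle 1-6-0-1 are not bridges since each lies on that cycle.
Every edge lies on some cycle, so there are no bridges.

none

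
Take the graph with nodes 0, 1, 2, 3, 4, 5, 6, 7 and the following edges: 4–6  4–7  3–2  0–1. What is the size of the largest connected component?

3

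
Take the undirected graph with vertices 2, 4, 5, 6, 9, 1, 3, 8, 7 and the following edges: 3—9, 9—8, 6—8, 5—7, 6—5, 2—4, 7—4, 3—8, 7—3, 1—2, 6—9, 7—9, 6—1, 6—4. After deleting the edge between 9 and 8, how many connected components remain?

1

9 and 8 are still connected via 9-6-8, so the component count stays at 1.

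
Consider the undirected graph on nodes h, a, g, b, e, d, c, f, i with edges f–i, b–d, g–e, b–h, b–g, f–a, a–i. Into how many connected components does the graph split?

3

c is isolated — a component by itself.
Starting from a we can reach a, f, i. That is one component of size 3.
Starting from b we can reach b, d, e, g, h. That is one component of size 5.
Total: 3 components.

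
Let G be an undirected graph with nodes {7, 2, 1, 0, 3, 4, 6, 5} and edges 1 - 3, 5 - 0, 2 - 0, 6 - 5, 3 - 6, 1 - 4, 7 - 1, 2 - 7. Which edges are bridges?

1-4

The edges on the cycle 2-7-1-3-6-5-0-2 are not bridges since each lies on that cycle.
But removing 1 - 4 disconnects 1 from 4 — this is a bridge.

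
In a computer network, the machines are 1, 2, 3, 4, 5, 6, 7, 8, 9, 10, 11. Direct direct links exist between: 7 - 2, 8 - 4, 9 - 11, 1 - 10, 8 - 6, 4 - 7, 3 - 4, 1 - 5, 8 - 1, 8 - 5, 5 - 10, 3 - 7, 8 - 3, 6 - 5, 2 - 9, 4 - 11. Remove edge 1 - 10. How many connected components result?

1 and 10 are still connected via 1-5-10, so the component count stays at 1.

1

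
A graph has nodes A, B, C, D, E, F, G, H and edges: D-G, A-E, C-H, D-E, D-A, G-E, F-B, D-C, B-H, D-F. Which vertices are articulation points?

D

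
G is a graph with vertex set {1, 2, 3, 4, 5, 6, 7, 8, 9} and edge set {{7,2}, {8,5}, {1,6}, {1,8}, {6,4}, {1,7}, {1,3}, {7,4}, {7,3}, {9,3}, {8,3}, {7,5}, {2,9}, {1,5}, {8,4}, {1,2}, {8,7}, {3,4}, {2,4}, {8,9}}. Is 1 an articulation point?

No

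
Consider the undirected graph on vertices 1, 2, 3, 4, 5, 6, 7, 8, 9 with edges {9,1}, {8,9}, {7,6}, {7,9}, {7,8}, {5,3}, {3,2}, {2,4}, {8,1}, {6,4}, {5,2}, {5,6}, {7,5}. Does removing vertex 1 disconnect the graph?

Deleting 1 leaves 1 component (was 1) (its neighbors 8, 9 remain connected to each other), so 1 is not a cut vertex.

No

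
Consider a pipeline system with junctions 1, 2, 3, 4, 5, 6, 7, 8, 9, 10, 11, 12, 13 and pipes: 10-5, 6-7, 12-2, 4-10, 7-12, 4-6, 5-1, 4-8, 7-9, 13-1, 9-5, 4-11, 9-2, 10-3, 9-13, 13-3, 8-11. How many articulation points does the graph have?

1

Removing 4 increases the component count from 1 to 2, so 4 is a cut vertex.
By contrast removing 6 leaves 1 component; it is not a cut vertex. No other vertex is a cut vertex either.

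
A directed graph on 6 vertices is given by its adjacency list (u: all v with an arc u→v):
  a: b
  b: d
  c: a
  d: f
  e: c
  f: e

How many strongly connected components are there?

1

{a, b, c, d, e, f} are all mutually reachable — one SCC of size 6.
That gives 1 strongly connected component.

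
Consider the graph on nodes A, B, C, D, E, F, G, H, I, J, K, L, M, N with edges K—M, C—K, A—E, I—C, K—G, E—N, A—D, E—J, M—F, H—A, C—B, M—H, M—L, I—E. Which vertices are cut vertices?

A, C, E, K, M

Removing A increases the component count from 1 to 2, so A is a cut vertex.
Removing C increases the component count from 1 to 2, so C is a cut vertex.
Removing E increases the component count from 1 to 3, so E is a cut vertex.
Likewise K, M are cut vertices.
By contrast removing H leaves 1 component; it is not a cut vertex. No other vertex is a cut vertex either.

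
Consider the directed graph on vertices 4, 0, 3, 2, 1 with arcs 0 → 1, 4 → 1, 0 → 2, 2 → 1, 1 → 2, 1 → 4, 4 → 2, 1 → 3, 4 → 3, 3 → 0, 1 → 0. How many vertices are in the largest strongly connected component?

{0, 1, 2, 3, 4} are all mutually reachable — one SCC of size 5.
The largest has 5 vertices.

5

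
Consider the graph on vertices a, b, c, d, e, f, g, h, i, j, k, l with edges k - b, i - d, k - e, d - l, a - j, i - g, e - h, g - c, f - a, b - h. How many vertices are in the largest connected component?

5

Starting from a we can reach a, f, j. That is one component of size 3.
Starting from b we can reach b, e, h, k. That is one component of size 4.
Starting from c we can reach c, d, g, i, l. That is one component of size 5.
The largest has 5 vertices.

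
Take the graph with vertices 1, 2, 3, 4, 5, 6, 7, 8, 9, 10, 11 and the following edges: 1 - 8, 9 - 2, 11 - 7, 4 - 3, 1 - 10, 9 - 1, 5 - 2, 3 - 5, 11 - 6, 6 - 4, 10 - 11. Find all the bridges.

1-8, 11-7

The edges on the cycle 9-1-10-11-6-4-3-5-2-9 are not bridges since each lies on that cycle.
But removing 1 - 8 disconnects 1 from 8; removing 7 - 11 disconnects 7 from 11 — these are bridges.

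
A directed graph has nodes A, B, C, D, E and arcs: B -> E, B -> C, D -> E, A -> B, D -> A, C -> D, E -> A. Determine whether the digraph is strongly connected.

From B we can reach every vertex (A, B, C, D, E), and every vertex can reach B (A, B, C, D, E). So the whole graph is one strongly connected component.

Yes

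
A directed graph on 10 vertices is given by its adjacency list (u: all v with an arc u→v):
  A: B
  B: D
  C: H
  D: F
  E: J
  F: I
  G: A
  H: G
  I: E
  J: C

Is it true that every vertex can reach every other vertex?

From B we can reach every vertex (A, B, C, D, E, F, G, H, I, J), and every vertex can reach B (A, B, C, D, E, F, G, H, I, J). So the whole graph is one strongly connected component.

Yes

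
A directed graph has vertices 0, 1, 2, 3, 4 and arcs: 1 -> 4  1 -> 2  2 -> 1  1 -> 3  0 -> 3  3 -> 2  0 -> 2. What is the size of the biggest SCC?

3

{1, 2, 3} are all mutually reachable — one SCC of size 3.
{0} is an SCC by itself.
{4} is an SCC by itself.
The largest has 3 vertices.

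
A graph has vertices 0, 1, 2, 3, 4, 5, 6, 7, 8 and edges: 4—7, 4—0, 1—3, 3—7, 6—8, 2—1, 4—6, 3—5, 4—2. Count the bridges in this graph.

The edges on the cycle 4-2-1-3-7-4 are not bridges since each lies on that cycle.
But removing 5—3 disconnects 5 from 3; removing 6—8 disconnects 6 from 8; removing 4—6 disconnects 4 from 6; removing 4—0 disconnects 4 from 0 — these are bridges.
That makes 4 bridges.

4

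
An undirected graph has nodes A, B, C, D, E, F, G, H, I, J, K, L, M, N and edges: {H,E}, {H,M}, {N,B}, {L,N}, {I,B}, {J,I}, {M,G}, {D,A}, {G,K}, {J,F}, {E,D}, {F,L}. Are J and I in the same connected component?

Yes

From J we can reach B, F, I, J, L, N, which includes I.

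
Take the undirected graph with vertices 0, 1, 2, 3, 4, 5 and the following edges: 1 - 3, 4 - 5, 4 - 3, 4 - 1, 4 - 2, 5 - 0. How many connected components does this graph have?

Starting from 0 we can reach 0, 1, 2, 3, 4, 5. That is one component of size 6.
Total: 1 component.

1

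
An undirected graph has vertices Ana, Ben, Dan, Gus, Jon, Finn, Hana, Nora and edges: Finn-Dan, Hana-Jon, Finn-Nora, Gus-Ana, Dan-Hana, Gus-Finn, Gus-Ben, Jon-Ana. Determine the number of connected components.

1

Starting from Ana we can reach Ana, Ben, Dan, Gus, Jon, Finn, Hana, Nora. That is one component of size 8.
Total: 1 component.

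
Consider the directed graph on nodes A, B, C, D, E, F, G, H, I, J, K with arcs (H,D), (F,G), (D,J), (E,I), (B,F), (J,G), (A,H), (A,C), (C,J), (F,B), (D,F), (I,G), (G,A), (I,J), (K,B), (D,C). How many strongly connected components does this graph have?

{A, B, C, D, F, G, H, J} are all mutually reachable — one SCC of size 8.
{K} is an SCC by itself.
{I} is an SCC by itself.
{E} is an SCC by itself.
That gives 4 strongly connected components.

4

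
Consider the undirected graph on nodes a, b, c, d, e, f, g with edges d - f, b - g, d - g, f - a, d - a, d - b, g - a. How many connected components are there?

3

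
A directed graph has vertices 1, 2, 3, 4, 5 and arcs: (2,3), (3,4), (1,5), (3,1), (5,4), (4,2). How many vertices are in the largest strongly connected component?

{1, 2, 3, 4, 5} are all mutually reachable — one SCC of size 5.
The largest has 5 vertices.

5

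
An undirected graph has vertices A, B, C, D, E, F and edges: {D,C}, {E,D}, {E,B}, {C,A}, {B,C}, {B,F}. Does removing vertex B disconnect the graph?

Yes

Deleting B raises the number of components from 1 to 2, so B is a cut vertex.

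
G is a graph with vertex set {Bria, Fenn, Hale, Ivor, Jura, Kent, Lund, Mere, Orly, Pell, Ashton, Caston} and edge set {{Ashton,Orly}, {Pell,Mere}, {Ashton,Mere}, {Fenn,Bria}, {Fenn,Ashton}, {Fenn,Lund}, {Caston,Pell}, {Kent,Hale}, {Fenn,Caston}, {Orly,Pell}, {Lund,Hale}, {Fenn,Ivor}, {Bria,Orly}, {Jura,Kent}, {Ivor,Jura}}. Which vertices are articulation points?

Removing Fenn increases the component count from 1 to 2, so Fenn is a cut vertex.
By contrast removing Bria leaves 1 component; it is not a cut vertex. No other vertex is a cut vertex either.

Fenn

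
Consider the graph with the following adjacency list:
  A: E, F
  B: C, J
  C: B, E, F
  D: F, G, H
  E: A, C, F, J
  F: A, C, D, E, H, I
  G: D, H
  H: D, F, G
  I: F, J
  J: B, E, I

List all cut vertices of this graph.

F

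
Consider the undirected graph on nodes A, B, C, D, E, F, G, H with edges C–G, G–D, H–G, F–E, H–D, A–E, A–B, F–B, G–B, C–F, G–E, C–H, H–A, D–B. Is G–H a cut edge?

No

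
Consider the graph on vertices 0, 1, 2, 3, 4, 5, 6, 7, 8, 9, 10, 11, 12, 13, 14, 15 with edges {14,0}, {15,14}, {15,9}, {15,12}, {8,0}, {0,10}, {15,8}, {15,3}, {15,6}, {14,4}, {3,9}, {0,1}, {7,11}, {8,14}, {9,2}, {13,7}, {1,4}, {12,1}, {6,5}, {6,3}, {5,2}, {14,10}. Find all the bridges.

The edges on the cycle 15-8-0-10-14-15 are not bridges since each lies on that cycle.
But removing 13–7 disconnects 13 from 7; removing 7–11 disconnects 7 from 11 — these are bridges.

11-7, 13-7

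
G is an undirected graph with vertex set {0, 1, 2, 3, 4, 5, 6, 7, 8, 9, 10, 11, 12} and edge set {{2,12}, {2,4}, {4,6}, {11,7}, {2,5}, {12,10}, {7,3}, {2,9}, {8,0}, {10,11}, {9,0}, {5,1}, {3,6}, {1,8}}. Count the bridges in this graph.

0

The edges on the cycle 2-5-1-8-0-9-2 are not bridges since each lies on that cycle.
Every edge lies on some cycle, so there are no bridges.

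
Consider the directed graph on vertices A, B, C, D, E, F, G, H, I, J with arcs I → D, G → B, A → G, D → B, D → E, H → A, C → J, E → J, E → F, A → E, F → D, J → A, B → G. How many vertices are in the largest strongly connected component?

{A, D, E, F, J} are all mutually reachable — one SCC of size 5.
{B, G} are all mutually reachable — one SCC of size 2.
{C} is an SCC by itself.
{H} is an SCC by itself.
{I} is an SCC by itself.
The largest has 5 vertices.

5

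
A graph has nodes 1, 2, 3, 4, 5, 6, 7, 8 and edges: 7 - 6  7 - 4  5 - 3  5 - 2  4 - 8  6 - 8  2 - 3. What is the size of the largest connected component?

1 is isolated — a component by itself.
Starting from 2 we can reach 2, 3, 5. That is one component of size 3.
Starting from 4 we can reach 4, 6, 7, 8. That is one component of size 4.
The largest has 4 vertices.

4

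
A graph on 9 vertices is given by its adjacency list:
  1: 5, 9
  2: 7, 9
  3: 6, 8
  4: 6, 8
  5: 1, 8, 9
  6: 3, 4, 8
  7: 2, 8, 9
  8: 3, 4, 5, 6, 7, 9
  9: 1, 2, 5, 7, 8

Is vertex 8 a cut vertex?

Yes

Deleting 8 raises the number of components from 1 to 2, so 8 is a cut vertex.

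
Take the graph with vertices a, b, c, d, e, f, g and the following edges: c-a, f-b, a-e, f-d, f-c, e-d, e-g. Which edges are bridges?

b-f, e-g

The edges on the cycle f-c-a-e-d-f are not bridges since each lies on that cycle.
But removing e-g disconnects e from g; removing f-b disconnects f from b — these are bridges.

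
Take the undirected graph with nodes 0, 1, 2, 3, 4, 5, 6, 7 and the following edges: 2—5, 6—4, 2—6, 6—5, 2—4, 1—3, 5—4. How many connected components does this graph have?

0 is isolated — a component by itself.
7 is isolated — a component by itself.
Starting from 1 we can reach 1, 3. That is one component of size 2.
Starting from 2 we can reach 2, 4, 5, 6. That is one component of size 4.
Total: 4 components.

4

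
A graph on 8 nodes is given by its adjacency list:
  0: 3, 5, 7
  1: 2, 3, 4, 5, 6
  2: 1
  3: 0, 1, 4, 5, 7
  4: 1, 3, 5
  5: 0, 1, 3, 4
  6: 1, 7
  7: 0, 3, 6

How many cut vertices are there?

Removing 1 increases the component count from 1 to 2, so 1 is a cut vertex.
By contrast removing 3 leaves 1 component; it is not a cut vertex. No other vertex is a cut vertex either.

1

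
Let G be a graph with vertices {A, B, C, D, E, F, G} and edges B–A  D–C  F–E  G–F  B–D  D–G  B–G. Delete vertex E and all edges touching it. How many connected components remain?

With E gone, the remaining components are: {A, B, C, D, F, G}.
That is 1 component.

1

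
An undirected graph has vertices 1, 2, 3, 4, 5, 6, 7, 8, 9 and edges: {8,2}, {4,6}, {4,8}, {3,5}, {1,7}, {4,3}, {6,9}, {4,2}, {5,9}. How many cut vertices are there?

1

Removing 4 increases the component count from 2 to 3, so 4 is a cut vertex.
By contrast removing 2 leaves 2 components; it is not a cut vertex. No other vertex is a cut vertex either.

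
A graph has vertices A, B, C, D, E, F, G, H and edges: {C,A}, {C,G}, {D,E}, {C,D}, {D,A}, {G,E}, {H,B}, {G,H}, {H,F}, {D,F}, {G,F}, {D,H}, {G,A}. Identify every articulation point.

H

Removing H increases the component count from 1 to 2, so H is a cut vertex.
By contrast removing C leaves 1 component; it is not a cut vertex. No other vertex is a cut vertex either.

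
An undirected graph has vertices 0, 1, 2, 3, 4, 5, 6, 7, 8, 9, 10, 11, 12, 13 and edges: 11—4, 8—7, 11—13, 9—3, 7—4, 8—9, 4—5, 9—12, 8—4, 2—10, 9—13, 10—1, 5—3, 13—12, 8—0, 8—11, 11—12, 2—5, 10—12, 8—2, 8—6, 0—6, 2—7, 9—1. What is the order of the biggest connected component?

Starting from 0 we can reach 0, 1, 2, 3, 4, 5, 6, 7, 8, 9, 10, 11, 12, 13. That is one component of size 14.
The largest has 14 vertices.

14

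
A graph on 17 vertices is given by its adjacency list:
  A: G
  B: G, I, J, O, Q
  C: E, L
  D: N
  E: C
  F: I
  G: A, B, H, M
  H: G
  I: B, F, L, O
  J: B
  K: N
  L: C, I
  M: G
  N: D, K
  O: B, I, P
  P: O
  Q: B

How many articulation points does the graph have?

Removing B increases the component count from 2 to 5, so B is a cut vertex.
Removing C increases the component count from 2 to 3, so C is a cut vertex.
Removing G increases the component count from 2 to 5, so G is a cut vertex.
Likewise I, L, N, O are cut vertices.
By contrast removing E leaves 2 components; it is not a cut vertex. No other vertex is a cut vertex either.

7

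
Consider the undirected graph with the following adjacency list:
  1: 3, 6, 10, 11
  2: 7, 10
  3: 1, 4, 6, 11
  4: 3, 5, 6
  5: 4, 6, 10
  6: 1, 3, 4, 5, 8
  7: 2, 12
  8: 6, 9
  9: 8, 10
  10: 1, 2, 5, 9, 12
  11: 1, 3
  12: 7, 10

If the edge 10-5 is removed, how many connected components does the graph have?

10 and 5 are still connected via 10-1-6-5, so the component count stays at 1.

1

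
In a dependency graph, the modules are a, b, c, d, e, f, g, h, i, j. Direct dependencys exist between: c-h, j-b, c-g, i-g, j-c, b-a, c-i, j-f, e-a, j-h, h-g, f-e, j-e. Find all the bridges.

none

The edges on the cycle j-b-a-e-j are not bridges since each lies on that cycle.
Every edge lies on some cycle, so there are no bridges.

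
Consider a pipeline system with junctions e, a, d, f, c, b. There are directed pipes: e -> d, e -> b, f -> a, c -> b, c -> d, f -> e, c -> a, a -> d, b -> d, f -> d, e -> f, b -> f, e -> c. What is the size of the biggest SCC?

4

{b, c, e, f} are all mutually reachable — one SCC of size 4.
{a} is an SCC by itself.
{d} is an SCC by itself.
The largest has 4 vertices.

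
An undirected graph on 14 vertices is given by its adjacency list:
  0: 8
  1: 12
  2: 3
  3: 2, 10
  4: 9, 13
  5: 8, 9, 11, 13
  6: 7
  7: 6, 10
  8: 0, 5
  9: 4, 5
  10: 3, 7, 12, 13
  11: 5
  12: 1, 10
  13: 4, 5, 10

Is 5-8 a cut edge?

Yes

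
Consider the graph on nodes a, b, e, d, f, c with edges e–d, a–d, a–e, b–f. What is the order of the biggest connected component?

3

c is isolated — a component by itself.
Starting from b we can reach b, f. That is one component of size 2.
Starting from a we can reach a, d, e. That is one component of size 3.
The largest has 3 vertices.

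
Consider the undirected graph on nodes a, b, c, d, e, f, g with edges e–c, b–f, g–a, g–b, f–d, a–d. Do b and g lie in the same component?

From b we can reach a, b, d, f, g, which includes g.

Yes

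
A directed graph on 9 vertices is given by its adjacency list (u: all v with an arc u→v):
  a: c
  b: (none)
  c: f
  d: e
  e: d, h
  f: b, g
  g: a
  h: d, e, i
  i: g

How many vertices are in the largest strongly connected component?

{a, c, f, g} are all mutually reachable — one SCC of size 4.
{d, e, h} are all mutually reachable — one SCC of size 3.
{i} is an SCC by itself.
{b} is an SCC by itself.
The largest has 4 vertices.

4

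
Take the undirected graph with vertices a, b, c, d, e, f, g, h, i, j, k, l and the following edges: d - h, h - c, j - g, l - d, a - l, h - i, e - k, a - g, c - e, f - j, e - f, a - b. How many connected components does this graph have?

Starting from a we can reach a, b, c, d, e, f, g, h, i, j, k, l. That is one component of size 12.
Total: 1 component.

1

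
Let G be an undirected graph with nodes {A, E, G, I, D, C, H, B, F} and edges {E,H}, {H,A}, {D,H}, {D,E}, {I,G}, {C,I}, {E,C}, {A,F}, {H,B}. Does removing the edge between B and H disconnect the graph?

Yes

Removing B-H leaves no path between B and H: the component count goes from 1 to 2. So it is a bridge.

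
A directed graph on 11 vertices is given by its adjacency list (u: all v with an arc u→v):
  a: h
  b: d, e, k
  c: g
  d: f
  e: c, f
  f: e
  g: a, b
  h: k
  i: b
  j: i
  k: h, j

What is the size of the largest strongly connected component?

11

{a, b, c, d, e, f, g, h, i, j, k} are all mutually reachable — one SCC of size 11.
The largest has 11 vertices.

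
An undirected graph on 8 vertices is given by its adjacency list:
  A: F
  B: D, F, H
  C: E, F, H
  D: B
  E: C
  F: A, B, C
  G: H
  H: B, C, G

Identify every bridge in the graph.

A-F, B-D, C-E, G-H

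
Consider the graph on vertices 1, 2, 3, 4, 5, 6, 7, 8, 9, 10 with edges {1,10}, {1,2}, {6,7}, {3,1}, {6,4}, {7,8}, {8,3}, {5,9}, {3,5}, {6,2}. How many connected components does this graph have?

Starting from 1 we can reach 1, 2, 3, 4, 5, 6, 7, 8, 9, 10. That is one component of size 10.
Total: 1 component.

1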